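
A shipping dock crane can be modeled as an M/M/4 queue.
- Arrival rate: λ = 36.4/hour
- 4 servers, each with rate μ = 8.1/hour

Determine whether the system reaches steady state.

Stability requires ρ = λ/(cμ) < 1
ρ = 36.4/(4 × 8.1) = 36.4/32.40 = 1.1235
Since 1.1235 ≥ 1, the system is UNSTABLE.
Need c > λ/μ = 36.4/8.1 = 4.49.
Minimum servers needed: c = 5.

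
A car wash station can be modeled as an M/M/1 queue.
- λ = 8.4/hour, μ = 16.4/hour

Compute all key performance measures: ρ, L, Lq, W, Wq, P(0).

Step 1: ρ = λ/μ = 8.4/16.4 = 0.5122
Step 2: L = λ/(μ-λ) = 8.4/8.00 = 1.0500
Step 3: Lq = λ²/(μ(μ-λ)) = 70.56/(16.4×8.00) = 0.5378
Step 4: W = 1/(μ-λ) = 1/8.00 = 0.1250
Step 5: Wq = λ/(μ(μ-λ)) = 8.4/(16.4×8.00) = 0.06402
Step 6: P(0) = 1-ρ = 0.4878
Verify: L = λW = 8.4×0.1250 = 1.0500 ✔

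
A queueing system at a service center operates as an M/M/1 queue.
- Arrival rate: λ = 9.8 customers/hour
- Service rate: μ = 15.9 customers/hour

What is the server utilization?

Server utilization: ρ = λ/μ
ρ = 9.8/15.9 = 0.6164
The server is busy 61.64% of the time.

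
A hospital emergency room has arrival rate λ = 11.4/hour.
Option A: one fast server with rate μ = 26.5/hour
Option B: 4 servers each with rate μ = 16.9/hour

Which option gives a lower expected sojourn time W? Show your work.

Option A: single server μ = 26.5 (M/M/1)
  ρ_A = 11.4/26.5 = 0.4302
  W_A = 1/(μ-λ) = 1/(26.5-11.4) = 1/15.10 = 0.06623

Option B: 4 servers μ = 16.9 (M/M/4)
  ρ_B = λ/(cμ) = 11.4/(4×16.9) = 0.1686
  Offered load a = λ/μ = cρ = 11.4/16.9 = 0.6746
  P₀ = [ Σₙ₌₀^3 aⁿ/n! + a^4/(4!(1-ρ)) ]⁻¹
  Σ = a^0/0! + a^1/1! + a^2/2! + a^3/3! = 1.0000 + 0.67456 + 0.22751 + 0.051157 = 1.9532
  a^4/(4!(1-ρ)) = 0.20705/(24 × 0.83136) = 0.01038
  P₀ = 1/(1.9532 + 0.01038) = 0.5093
  Lq = P₀·a^4·ρ / (4!(1-ρ)²) = 0.50927 × 0.20705 × 0.16864 / (24 × 0.69116) = 0.001072
  Wq_B = Lq/λ = 0.00107198/11.4 = 0.000094033
  W_B = Wq_B + 1/μ = 0.000094033 + 0.059172 = 0.05927

Since W_B = 0.05927 < W_A = 0.06623, Option B (multiple servers) has the shorter time in system.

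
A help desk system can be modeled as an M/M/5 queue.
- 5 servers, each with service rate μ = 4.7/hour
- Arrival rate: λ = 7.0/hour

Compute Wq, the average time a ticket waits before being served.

Traffic intensity: ρ = λ/(cμ) = 7.0/(5×4.7) = 0.2979
Since ρ = 0.2979 < 1, system is stable.
Offered load a = λ/μ = cρ = 7.0/4.7 = 1.4894
P₀ = [ Σₙ₌₀^4 aⁿ/n! + a^5/(5!(1-ρ)) ]⁻¹
Σ = a^0/0! + a^1/1! + a^2/2! + a^3/3! + a^4/4! = 1.0000 + 1.4894 + 1.1091 + 0.5506 + 0.2050 = 4.3541
a^5/(5!(1-ρ)) = 7.3283/(120 × 0.7021) = 0.08698
P₀ = 1/(4.3541 + 0.08698) = 0.2252
Lq = P₀·a^5·ρ / (5!(1-ρ)²) = 0.22517 × 7.3283 × 0.29787 / (120 × 0.49298) = 0.008309
Wq = Lq/λ = 0.008309/7.0 = 0.001187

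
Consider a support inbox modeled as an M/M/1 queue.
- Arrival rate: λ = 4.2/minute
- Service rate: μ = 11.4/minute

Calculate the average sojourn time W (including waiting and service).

First, compute utilization: ρ = λ/μ = 4.2/11.4 = 0.3684
For M/M/1: W = 1/(μ-λ)
W = 1/(11.4-4.2) = 1/7.20
W = 0.1389 minutes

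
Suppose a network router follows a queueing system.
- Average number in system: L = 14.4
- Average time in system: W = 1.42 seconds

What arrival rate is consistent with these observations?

Little's Law: L = λW, so λ = L/W
λ = 14.4/1.42 = 10.1408 packets/second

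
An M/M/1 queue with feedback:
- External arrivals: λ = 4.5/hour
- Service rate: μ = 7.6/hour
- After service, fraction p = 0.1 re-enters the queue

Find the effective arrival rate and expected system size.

Effective arrival rate: λ_eff = λ/(1-p) = 4.5/(1-0.1) = 4.5/0.90 = 5.0000
ρ = λ_eff/μ = 5.0000/7.6 = 0.6579
L = ρ/(1-ρ) = 0.6579/(1-0.6579) = 1.9231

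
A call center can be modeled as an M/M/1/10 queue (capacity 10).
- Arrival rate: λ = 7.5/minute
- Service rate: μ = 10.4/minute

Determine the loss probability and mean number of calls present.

ρ = λ/μ = 7.5/10.4 = 0.72115
P₀ = (1-ρ)/(1-ρ^(K+1)) = (1-0.72115)/(1-0.72115^11) = 0.27885/0.97257 = 0.2867
P_K = P₀×ρ^K = 0.2867 × 0.72115^10 = 0.2867 × 0.03804 = 0.01091
Blocking probability P_10 = 0.01091 (1.09%)
L = ρ[1 - (K+1)ρ^K + Kρ^(K+1)] / [(1-ρ)(1-ρ^(K+1))]
L = 0.72115 × (1 - 11×0.038041 + 10×0.027434) / ((1 - 0.72115) × (1 - 0.027434)) = 2.2759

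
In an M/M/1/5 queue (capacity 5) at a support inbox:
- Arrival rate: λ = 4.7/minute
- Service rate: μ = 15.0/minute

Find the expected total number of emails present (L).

ρ = λ/μ = 4.7/15.0 = 0.31333
P₀ = (1-ρ)/(1-ρ^(K+1)) = (1-0.31333)/(1-0.31333^6) = 0.6867/0.9991 = 0.6873
P_K = P₀×ρ^K = 0.6873 × 0.31333^5 = 0.6873 × 0.003020 = 0.002076
L = ρ[1 - (K+1)ρ^K + Kρ^(K+1)] / [(1-ρ)(1-ρ^(K+1))]
L = 0.31333 × (1 - 6×0.003020 + 5×0.0009463) / ((1 - 0.31333) × (1 - 0.0009463)) = 0.4506 emails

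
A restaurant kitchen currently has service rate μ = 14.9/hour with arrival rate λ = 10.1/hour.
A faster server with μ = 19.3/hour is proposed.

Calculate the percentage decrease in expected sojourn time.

System 1: ρ₁ = 10.1/14.9 = 0.6779, W₁ = 1/(14.9-10.1) = 0.208333
System 2: ρ₂ = 10.1/19.3 = 0.5233, W₂ = 1/(19.3-10.1) = 0.108696
Improvement: (W₁-W₂)/W₁ = (0.208333-0.108696)/0.208333 = 47.83%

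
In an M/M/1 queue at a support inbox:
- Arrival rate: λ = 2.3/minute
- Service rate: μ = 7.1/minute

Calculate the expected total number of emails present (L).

ρ = λ/μ = 2.3/7.1 = 0.3239
For M/M/1: L = λ/(μ-λ)
L = 2.3/(7.1-2.3) = 2.3/4.80
L = 0.4792 emails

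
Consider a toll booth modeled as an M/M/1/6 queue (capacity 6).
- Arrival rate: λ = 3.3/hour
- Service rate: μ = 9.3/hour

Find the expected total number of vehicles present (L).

ρ = λ/μ = 3.3/9.3 = 0.35484
P₀ = (1-ρ)/(1-ρ^(K+1)) = (1-0.35484)/(1-0.35484^7) = 0.64516/0.99929 = 0.6456
P_K = P₀×ρ^K = 0.6456 × 0.35484^6 = 0.6456 × 0.001996 = 0.001289
L = ρ[1 - (K+1)ρ^K + Kρ^(K+1)] / [(1-ρ)(1-ρ^(K+1))]
L = 0.35484 × (1 - 7×0.001996 + 6×0.0007083) / ((1 - 0.35484) × (1 - 0.0007083)) = 0.5450 vehicles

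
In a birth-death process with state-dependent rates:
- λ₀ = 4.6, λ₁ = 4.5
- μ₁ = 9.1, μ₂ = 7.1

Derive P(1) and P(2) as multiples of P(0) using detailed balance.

Balance equations:
State 0: λ₀P₀ = μ₁P₁ → P₁ = (λ₀/μ₁)P₀ = (4.6/9.1)P₀ = 0.5055P₀
State 1: P₂ = (λ₀λ₁)/(μ₁μ₂)P₀ = (4.6×4.5)/(9.1×7.1)P₀ = 0.3204P₀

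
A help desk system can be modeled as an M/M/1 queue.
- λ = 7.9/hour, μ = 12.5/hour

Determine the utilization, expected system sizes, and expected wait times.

Step 1: ρ = λ/μ = 7.9/12.5 = 0.6320
Step 2: L = λ/(μ-λ) = 7.9/4.60 = 1.7174
Step 3: Lq = λ²/(μ(μ-λ)) = 62.41/(12.5×4.60) = 1.0854
Step 4: W = 1/(μ-λ) = 1/4.60 = 0.21739
Step 5: Wq = λ/(μ(μ-λ)) = 7.9/(12.5×4.60) = 0.1374
Step 6: P(0) = 1-ρ = 0.3680
Verify: L = λW = 7.9×0.21739 = 1.7174 ✔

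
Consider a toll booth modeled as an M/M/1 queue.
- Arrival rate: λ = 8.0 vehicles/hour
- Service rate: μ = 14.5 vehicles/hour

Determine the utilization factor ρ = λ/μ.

Server utilization: ρ = λ/μ
ρ = 8.0/14.5 = 0.5517
The server is busy 55.17% of the time.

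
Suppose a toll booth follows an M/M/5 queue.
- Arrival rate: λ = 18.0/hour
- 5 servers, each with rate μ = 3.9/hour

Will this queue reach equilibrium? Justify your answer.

Stability requires ρ = λ/(cμ) < 1
ρ = 18.0/(5 × 3.9) = 18.0/19.50 = 0.9231
Since 0.9231 < 1, the system is STABLE.
The servers are busy 92.31% of the time.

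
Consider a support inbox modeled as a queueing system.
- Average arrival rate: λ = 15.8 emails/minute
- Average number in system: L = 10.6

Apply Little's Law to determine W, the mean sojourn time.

Little's Law: L = λW, so W = L/λ
W = 10.6/15.8 = 0.6709 minutes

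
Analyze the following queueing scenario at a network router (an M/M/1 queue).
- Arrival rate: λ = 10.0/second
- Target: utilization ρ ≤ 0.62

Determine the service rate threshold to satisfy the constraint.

ρ = λ/μ, so μ = λ/ρ
μ ≥ 10.0/0.62 = 16.1290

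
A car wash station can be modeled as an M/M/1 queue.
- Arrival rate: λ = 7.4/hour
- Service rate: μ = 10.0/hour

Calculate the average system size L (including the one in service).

ρ = λ/μ = 7.4/10.0 = 0.7400
For M/M/1: L = λ/(μ-λ)
L = 7.4/(10.0-7.4) = 7.4/2.60
L = 2.8462 cars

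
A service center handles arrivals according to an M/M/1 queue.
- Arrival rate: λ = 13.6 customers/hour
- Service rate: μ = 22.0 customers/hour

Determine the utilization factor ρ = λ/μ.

Server utilization: ρ = λ/μ
ρ = 13.6/22.0 = 0.6182
The server is busy 61.82% of the time.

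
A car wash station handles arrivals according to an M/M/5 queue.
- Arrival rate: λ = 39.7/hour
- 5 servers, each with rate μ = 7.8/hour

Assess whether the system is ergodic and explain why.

Stability requires ρ = λ/(cμ) < 1
ρ = 39.7/(5 × 7.8) = 39.7/39.00 = 1.0179
Since 1.0179 ≥ 1, the system is UNSTABLE.
Need c > λ/μ = 39.7/7.8 = 5.09.
Minimum servers needed: c = 6.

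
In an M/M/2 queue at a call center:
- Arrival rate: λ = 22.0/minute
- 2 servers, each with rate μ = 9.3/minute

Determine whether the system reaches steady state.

Stability requires ρ = λ/(cμ) < 1
ρ = 22.0/(2 × 9.3) = 22.0/18.60 = 1.1828
Since 1.1828 ≥ 1, the system is UNSTABLE.
Need c > λ/μ = 22.0/9.3 = 2.37.
Minimum servers needed: c = 3.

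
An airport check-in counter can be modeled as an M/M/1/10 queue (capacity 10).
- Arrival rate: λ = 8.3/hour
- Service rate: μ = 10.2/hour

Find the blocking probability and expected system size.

ρ = λ/μ = 8.3/10.2 = 0.813725
P₀ = (1-ρ)/(1-ρ^(K+1)) = (1-0.813725)/(1-0.813725^11) = 0.1863/0.8964 = 0.2078
P_K = P₀×ρ^K = 0.2078 × 0.813725^10 = 0.2078 × 0.1273 = 0.02645
Blocking probability P_10 = 0.02645 (2.64%)
L = ρ[1 - (K+1)ρ^K + Kρ^(K+1)] / [(1-ρ)(1-ρ^(K+1))]
L = 0.813725 × (1 - 11×0.12728 + 10×0.10357) / ((1 - 0.813725) × (1 - 0.10357)) = 3.0974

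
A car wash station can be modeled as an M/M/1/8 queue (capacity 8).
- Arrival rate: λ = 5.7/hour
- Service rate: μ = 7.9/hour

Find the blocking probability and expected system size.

ρ = λ/μ = 5.7/7.9 = 0.72152
P₀ = (1-ρ)/(1-ρ^(K+1)) = (1-0.72152)/(1-0.72152^9) = 0.2785/0.9470 = 0.2941
P_K = P₀×ρ^K = 0.2941 × 0.72152^8 = 0.2941 × 0.07345 = 0.02160
Blocking probability P_8 = 0.02160 (2.16%)
L = ρ[1 - (K+1)ρ^K + Kρ^(K+1)] / [(1-ρ)(1-ρ^(K+1))]
L = 0.72152 × (1 - 9×0.073449 + 8×0.052995) / ((1 - 0.72152) × (1 - 0.052995)) = 2.0873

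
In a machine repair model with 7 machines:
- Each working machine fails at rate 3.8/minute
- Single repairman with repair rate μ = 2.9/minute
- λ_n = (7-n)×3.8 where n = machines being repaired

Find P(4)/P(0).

P(4)/P(0) = ∏_{i=0}^{4-1} λ_i/μ_{i+1}
= (7-0)×3.8/2.9 × (7-1)×3.8/2.9 × (7-2)×3.8/2.9 × (7-3)×3.8/2.9
= 2476.4050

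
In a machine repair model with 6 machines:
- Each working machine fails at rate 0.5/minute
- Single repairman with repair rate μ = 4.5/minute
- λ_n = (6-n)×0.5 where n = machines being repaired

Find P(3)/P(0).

P(3)/P(0) = ∏_{i=0}^{3-1} λ_i/μ_{i+1}
= (6-0)×0.5/4.5 × (6-1)×0.5/4.5 × (6-2)×0.5/4.5
= 0.1646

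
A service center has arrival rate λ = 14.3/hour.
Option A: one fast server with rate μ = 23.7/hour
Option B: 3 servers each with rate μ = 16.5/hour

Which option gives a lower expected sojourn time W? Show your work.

Option A: single server μ = 23.7 (M/M/1)
  ρ_A = 14.3/23.7 = 0.6034
  W_A = 1/(μ-λ) = 1/(23.7-14.3) = 1/9.40 = 0.1064

Option B: 3 servers μ = 16.5 (M/M/3)
  ρ_B = λ/(cμ) = 14.3/(3×16.5) = 0.2889
  Offered load a = λ/μ = cρ = 14.3/16.5 = 0.8667
  P₀ = [ Σₙ₌₀^2 aⁿ/n! + a^3/(3!(1-ρ)) ]⁻¹
  Σ = a^0/0! + a^1/1! + a^2/2! = 1.0000 + 0.86667 + 0.37556 = 2.2422
  a^3/(3!(1-ρ)) = 0.6510/(6 × 0.7111) = 0.1526
  P₀ = 1/(2.2422 + 0.1526) = 0.4176
  Lq = P₀·a^3·ρ / (3!(1-ρ)²) = 0.4176 × 0.6510 × 0.2889 / (6 × 0.5057) = 0.02588
  Wq_B = Lq/λ = 0.02588/14.3 = 0.001810
  W_B = Wq_B + 1/μ = 0.001810 + 0.06061 = 0.06242

Since W_B = 0.06242 < W_A = 0.1064, Option B (multiple servers) has the shorter time in system.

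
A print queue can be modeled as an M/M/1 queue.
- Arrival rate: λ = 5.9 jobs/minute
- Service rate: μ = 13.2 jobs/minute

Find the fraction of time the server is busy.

Server utilization: ρ = λ/μ
ρ = 5.9/13.2 = 0.4470
The server is busy 44.70% of the time.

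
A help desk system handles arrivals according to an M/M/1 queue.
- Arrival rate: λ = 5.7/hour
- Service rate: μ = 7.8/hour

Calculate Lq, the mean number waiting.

ρ = λ/μ = 5.7/7.8 = 0.7308
For M/M/1: Lq = λ²/(μ(μ-λ))
Lq = 32.49/(7.8 × 2.10)
Lq = 1.9835 tickets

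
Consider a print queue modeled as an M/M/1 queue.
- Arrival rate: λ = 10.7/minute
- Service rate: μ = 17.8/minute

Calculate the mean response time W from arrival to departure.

First, compute utilization: ρ = λ/μ = 10.7/17.8 = 0.6011
For M/M/1: W = 1/(μ-λ)
W = 1/(17.8-10.7) = 1/7.10
W = 0.1408 minutes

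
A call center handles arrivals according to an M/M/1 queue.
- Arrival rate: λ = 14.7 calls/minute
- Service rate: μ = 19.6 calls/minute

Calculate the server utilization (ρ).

Server utilization: ρ = λ/μ
ρ = 14.7/19.6 = 0.7500
The server is busy 75.00% of the time.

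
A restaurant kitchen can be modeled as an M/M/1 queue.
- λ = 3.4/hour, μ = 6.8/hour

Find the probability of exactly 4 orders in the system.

ρ = λ/μ = 3.4/6.8 = 0.5000
P(n) = (1-ρ)ρⁿ
P(4) = (1-0.5000) × 0.5000^4
P(4) = 0.5000 × 0.06250
P(4) = 0.03125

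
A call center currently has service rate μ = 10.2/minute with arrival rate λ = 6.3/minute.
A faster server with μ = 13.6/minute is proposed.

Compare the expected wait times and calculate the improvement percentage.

System 1: ρ₁ = 6.3/10.2 = 0.6176, W₁ = 1/(10.2-6.3) = 0.256410
System 2: ρ₂ = 6.3/13.6 = 0.4632, W₂ = 1/(13.6-6.3) = 0.136986
Improvement: (W₁-W₂)/W₁ = (0.256410-0.136986)/0.256410 = 46.58%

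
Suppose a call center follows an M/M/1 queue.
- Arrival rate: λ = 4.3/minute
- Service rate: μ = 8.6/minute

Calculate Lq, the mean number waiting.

ρ = λ/μ = 4.3/8.6 = 0.5000
For M/M/1: Lq = λ²/(μ(μ-λ))
Lq = 18.49/(8.6 × 4.30)
Lq = 0.5000 calls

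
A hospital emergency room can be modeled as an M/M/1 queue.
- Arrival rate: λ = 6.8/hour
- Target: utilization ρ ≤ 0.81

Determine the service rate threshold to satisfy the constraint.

ρ = λ/μ, so μ = λ/ρ
μ ≥ 6.8/0.81 = 8.3951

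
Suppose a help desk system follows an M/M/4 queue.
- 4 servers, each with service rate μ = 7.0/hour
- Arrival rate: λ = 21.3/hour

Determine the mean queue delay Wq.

Traffic intensity: ρ = λ/(cμ) = 21.3/(4×7.0) = 0.7607
Since ρ = 0.7607 < 1, system is stable.
Offered load a = λ/μ = cρ = 21.3/7.0 = 3.0429
P₀ = [ Σₙ₌₀^3 aⁿ/n! + a^4/(4!(1-ρ)) ]⁻¹
Σ = a^0/0! + a^1/1! + a^2/2! + a^3/3! = 1.0000 + 3.0429 + 4.6295 + 4.6956 = 13.3680
a^4/(4!(1-ρ)) = 85.7287/(24 × 0.239286) = 14.9279
P₀ = 1/(13.3680 + 14.9279) = 0.03534
Lq = P₀·a^4·ρ / (4!(1-ρ)²) = 0.035341 × 85.7287 × 0.76071 / (24 × 0.057258) = 1.6772
Wq = Lq/λ = 1.6772/21.3 = 0.07874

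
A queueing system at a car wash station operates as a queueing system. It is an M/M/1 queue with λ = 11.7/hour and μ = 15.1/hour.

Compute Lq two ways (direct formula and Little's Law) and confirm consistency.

Method 1 (direct): Lq = λ²/(μ(μ-λ)) = 136.89/(15.1 × 3.40) = 2.6663

Method 2 (Little's Law):
W = 1/(μ-λ) = 1/3.40 = 0.29412
Wq = W - 1/μ = 0.29412 - 0.066225 = 0.22789
Lq = λWq = 11.7 × 0.22789 = 2.6663 ✔ (matches Method 1)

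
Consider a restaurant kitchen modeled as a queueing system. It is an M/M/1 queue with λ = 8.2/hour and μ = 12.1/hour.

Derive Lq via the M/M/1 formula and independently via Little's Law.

Method 1 (direct): Lq = λ²/(μ(μ-λ)) = 67.24/(12.1 × 3.90) = 1.4249

Method 2 (Little's Law):
W = 1/(μ-λ) = 1/3.90 = 0.25641
Wq = W - 1/μ = 0.25641 - 0.082645 = 0.17377
Lq = λWq = 8.2 × 0.17377 = 1.4249 ✔ (matches Method 1)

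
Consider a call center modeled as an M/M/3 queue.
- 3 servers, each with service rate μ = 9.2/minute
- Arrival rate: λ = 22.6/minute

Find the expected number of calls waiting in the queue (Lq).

Traffic intensity: ρ = λ/(cμ) = 22.6/(3×9.2) = 0.8188
Since ρ = 0.8188 < 1, system is stable.
Offered load a = λ/μ = cρ = 22.6/9.2 = 2.4565
P₀ = [ Σₙ₌₀^2 aⁿ/n! + a^3/(3!(1-ρ)) ]⁻¹
Σ = a^0/0! + a^1/1! + a^2/2! = 1.00000 + 2.45652 + 3.01725 = 6.4738
a^3/(3!(1-ρ)) = 14.8239/(6 × 0.181159) = 13.6380
P₀ = 1/(6.4738 + 13.6380) = 0.04972
Lq = P₀·a^3·ρ / (3!(1-ρ)²) = 0.0497222 × 14.8239 × 0.818841 / (6 × 0.0328187) = 3.0651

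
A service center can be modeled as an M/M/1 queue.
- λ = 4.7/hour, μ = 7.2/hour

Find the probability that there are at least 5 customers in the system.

ρ = λ/μ = 4.7/7.2 = 0.6528
P(N ≥ n) = ρⁿ
P(N ≥ 5) = 0.6528^5
P(N ≥ 5) = 0.1185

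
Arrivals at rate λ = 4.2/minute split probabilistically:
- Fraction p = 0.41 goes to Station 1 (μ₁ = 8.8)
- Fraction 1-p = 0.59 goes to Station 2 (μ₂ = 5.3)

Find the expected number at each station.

Effective rates: λ₁ = 4.2×0.41 = 1.722, λ₂ = 4.2×0.59 = 2.478
Station 1: ρ₁ = 1.722/8.8 = 0.1957, L₁ = ρ₁/(1-ρ₁) = 0.1957/(1-0.1957) = 0.2433
Station 2: ρ₂ = 2.478/5.3 = 0.46755, L₂ = ρ₂/(1-ρ₂) = 0.46755/(1-0.46755) = 0.8781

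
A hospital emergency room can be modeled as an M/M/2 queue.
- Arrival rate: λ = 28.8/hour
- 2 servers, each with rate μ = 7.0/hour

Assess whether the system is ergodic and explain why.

Stability requires ρ = λ/(cμ) < 1
ρ = 28.8/(2 × 7.0) = 28.8/14.00 = 2.0571
Since 2.0571 ≥ 1, the system is UNSTABLE.
Need c > λ/μ = 28.8/7.0 = 4.11.
Minimum servers needed: c = 5.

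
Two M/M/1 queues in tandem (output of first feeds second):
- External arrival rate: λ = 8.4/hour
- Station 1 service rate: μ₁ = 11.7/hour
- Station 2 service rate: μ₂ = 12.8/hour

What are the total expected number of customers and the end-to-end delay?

By Jackson's theorem, each station behaves as independent M/M/1.
Station 1: ρ₁ = 8.4/11.7 = 0.7179, L₁ = ρ₁/(1-ρ₁) = λ/(μ₁-λ) = 8.4/3.30 = 2.54545
Station 2: ρ₂ = 8.4/12.8 = 0.6562, L₂ = ρ₂/(1-ρ₂) = λ/(μ₂-λ) = 8.4/4.40 = 1.90909
Total: L = L₁ + L₂ = 2.54545 + 1.90909 = 4.4545
W = L/λ = 4.4545/8.4 = 0.5303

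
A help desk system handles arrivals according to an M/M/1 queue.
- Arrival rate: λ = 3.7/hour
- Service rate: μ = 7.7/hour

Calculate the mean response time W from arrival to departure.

First, compute utilization: ρ = λ/μ = 3.7/7.7 = 0.4805
For M/M/1: W = 1/(μ-λ)
W = 1/(7.7-3.7) = 1/4.00
W = 0.2500 hours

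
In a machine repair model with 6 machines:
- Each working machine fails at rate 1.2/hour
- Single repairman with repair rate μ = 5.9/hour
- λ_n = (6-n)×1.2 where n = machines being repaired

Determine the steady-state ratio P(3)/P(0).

P(3)/P(0) = ∏_{i=0}^{3-1} λ_i/μ_{i+1}
= (6-0)×1.2/5.9 × (6-1)×1.2/5.9 × (6-2)×1.2/5.9
= 1.0096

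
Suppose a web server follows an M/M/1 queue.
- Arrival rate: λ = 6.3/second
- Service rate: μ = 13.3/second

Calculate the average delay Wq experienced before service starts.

First, compute utilization: ρ = λ/μ = 6.3/13.3 = 0.4737
For M/M/1: Wq = λ/(μ(μ-λ))
Wq = 6.3/(13.3 × (13.3-6.3))
Wq = 6.3/(13.3 × 7.00)
Wq = 0.06767 seconds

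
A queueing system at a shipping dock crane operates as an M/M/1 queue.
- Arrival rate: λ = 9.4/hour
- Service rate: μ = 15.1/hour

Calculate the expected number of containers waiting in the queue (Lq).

ρ = λ/μ = 9.4/15.1 = 0.6225
For M/M/1: Lq = λ²/(μ(μ-λ))
Lq = 88.36/(15.1 × 5.70)
Lq = 1.0266 containers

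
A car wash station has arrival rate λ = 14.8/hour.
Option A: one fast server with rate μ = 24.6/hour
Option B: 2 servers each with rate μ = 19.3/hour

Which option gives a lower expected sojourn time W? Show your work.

Option A: single server μ = 24.6 (M/M/1)
  ρ_A = 14.8/24.6 = 0.6016
  W_A = 1/(μ-λ) = 1/(24.6-14.8) = 1/9.80 = 0.1020

Option B: 2 servers μ = 19.3 (M/M/2)
  ρ_B = λ/(cμ) = 14.8/(2×19.3) = 0.3834
  Offered load a = λ/μ = cρ = 14.8/19.3 = 0.7668
  P₀ = [ Σₙ₌₀^1 aⁿ/n! + a^2/(2!(1-ρ)) ]⁻¹
  Σ = a^0/0! + a^1/1! = 1.0000 + 0.7668 = 1.7668
  a^2/(2!(1-ρ)) = 0.58804/(2 × 0.61658) = 0.4769
  P₀ = 1/(1.7668 + 0.4769) = 0.4457
  Lq = P₀·a^2·ρ / (2!(1-ρ)²) = 0.44569 × 0.58804 × 0.38342 / (2 × 0.38017) = 0.1322
  Wq_B = Lq/λ = 0.13216/14.8 = 0.008930
  W_B = Wq_B + 1/μ = 0.008930 + 0.05181 = 0.06074

Since W_B = 0.06074 < W_A = 0.1020, Option B (multiple servers) has the shorter time in system.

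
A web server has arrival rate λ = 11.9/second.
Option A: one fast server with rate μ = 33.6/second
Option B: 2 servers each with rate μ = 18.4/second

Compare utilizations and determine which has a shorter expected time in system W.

Option A: single server μ = 33.6 (M/M/1)
  ρ_A = 11.9/33.6 = 0.3542
  W_A = 1/(μ-λ) = 1/(33.6-11.9) = 1/21.70 = 0.04608

Option B: 2 servers μ = 18.4 (M/M/2)
  ρ_B = λ/(cμ) = 11.9/(2×18.4) = 0.3234
  Offered load a = λ/μ = cρ = 11.9/18.4 = 0.6467
  P₀ = [ Σₙ₌₀^1 aⁿ/n! + a^2/(2!(1-ρ)) ]⁻¹
  Σ = a^0/0! + a^1/1! = 1.0000 + 0.6467 = 1.6467
  a^2/(2!(1-ρ)) = 0.4183/(2 × 0.6766) = 0.3091
  P₀ = 1/(1.6467 + 0.3091) = 0.5113
  Lq = P₀·a^2·ρ / (2!(1-ρ)²) = 0.511294 × 0.418272 × 0.323370 / (2 × 0.457829) = 0.07553
  Wq_B = Lq/λ = 0.075526/11.9 = 0.0063467
  W_B = Wq_B + 1/μ = 0.0063467 + 0.054348 = 0.06069

Since W_A = 0.04608 < W_B = 0.06069, Option A (single fast server) has the shorter time in system.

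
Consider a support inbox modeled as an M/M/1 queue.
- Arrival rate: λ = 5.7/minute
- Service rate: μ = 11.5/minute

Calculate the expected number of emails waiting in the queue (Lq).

ρ = λ/μ = 5.7/11.5 = 0.4957
For M/M/1: Lq = λ²/(μ(μ-λ))
Lq = 32.49/(11.5 × 5.80)
Lq = 0.4871 emails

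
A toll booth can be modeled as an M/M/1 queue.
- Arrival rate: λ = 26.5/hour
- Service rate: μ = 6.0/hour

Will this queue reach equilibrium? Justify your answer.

Stability requires ρ = λ/(cμ) < 1
ρ = 26.5/(1 × 6.0) = 26.5/6.00 = 4.4167
Since 4.4167 ≥ 1, the system is UNSTABLE.
Queue grows without bound. Need μ > λ = 26.5.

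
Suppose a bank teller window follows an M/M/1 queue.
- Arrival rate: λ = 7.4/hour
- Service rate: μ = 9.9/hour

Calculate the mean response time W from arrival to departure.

First, compute utilization: ρ = λ/μ = 7.4/9.9 = 0.7475
For M/M/1: W = 1/(μ-λ)
W = 1/(9.9-7.4) = 1/2.50
W = 0.4000 hours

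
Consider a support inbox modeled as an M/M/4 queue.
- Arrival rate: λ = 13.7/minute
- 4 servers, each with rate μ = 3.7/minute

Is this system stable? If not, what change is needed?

Stability requires ρ = λ/(cμ) < 1
ρ = 13.7/(4 × 3.7) = 13.7/14.80 = 0.9257
Since 0.9257 < 1, the system is STABLE.
The servers are busy 92.57% of the time.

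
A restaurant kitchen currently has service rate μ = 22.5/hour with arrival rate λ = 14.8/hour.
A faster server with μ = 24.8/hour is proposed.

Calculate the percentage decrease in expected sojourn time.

System 1: ρ₁ = 14.8/22.5 = 0.6578, W₁ = 1/(22.5-14.8) = 0.12987
System 2: ρ₂ = 14.8/24.8 = 0.5968, W₂ = 1/(24.8-14.8) = 0.10000
Improvement: (W₁-W₂)/W₁ = (0.12987-0.10000)/0.12987 = 23.00%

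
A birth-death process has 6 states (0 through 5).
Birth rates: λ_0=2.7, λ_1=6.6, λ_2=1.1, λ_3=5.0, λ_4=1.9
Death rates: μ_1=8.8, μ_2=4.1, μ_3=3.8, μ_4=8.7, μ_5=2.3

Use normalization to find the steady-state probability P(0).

Ratios P(n)/P(0) = (λ₀···λₙ₋₁)/(μ₁···μₙ):
P(1)/P(0) = (2.7)/(8.8) = 0.30682
P(2)/P(0) = (2.7×6.6)/(8.8×4.1) = 0.49390
P(3)/P(0) = (2.7×6.6×1.1)/(8.8×4.1×3.8) = 0.14297
P(4)/P(0) = (2.7×6.6×1.1×5.0)/(8.8×4.1×3.8×8.7) = 0.082168
P(5)/P(0) = (2.7×6.6×1.1×5.0×1.9)/(8.8×4.1×3.8×8.7×2.3) = 0.067878

Normalization: ∑ P(n) = 1
P(0) × (1.0000 + 0.30682 + 0.49390 + 0.14297 + 0.082168 + 0.067878) = 1
P(0) × 2.0937 = 1
P(0) = 1/2.0937 = 0.4776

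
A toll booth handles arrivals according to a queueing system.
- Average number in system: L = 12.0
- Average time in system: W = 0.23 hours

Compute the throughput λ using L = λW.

Little's Law: L = λW, so λ = L/W
λ = 12.0/0.23 = 52.1739 vehicles/hour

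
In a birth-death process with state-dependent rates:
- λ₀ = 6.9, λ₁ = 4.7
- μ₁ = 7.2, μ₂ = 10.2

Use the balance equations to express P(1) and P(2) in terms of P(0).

Balance equations:
State 0: λ₀P₀ = μ₁P₁ → P₁ = (λ₀/μ₁)P₀ = (6.9/7.2)P₀ = 0.9583P₀
State 1: P₂ = (λ₀λ₁)/(μ₁μ₂)P₀ = (6.9×4.7)/(7.2×10.2)P₀ = 0.4416P₀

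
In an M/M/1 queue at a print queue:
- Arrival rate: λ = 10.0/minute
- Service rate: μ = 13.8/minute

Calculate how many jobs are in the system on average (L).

ρ = λ/μ = 10.0/13.8 = 0.7246
For M/M/1: L = λ/(μ-λ)
L = 10.0/(13.8-10.0) = 10.0/3.80
L = 2.6316 jobs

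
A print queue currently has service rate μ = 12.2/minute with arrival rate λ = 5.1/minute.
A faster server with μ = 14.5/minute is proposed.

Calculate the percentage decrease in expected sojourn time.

System 1: ρ₁ = 5.1/12.2 = 0.4180, W₁ = 1/(12.2-5.1) = 0.14085
System 2: ρ₂ = 5.1/14.5 = 0.3517, W₂ = 1/(14.5-5.1) = 0.10638
Improvement: (W₁-W₂)/W₁ = (0.14085-0.10638)/0.14085 = 24.47%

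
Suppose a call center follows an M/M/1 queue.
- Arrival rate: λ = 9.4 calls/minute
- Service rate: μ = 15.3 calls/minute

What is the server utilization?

Server utilization: ρ = λ/μ
ρ = 9.4/15.3 = 0.6144
The server is busy 61.44% of the time.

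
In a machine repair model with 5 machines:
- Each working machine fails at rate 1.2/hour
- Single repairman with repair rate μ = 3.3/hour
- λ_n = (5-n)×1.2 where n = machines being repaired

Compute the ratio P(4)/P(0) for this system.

P(4)/P(0) = ∏_{i=0}^{4-1} λ_i/μ_{i+1}
= (5-0)×1.2/3.3 × (5-1)×1.2/3.3 × (5-2)×1.2/3.3 × (5-3)×1.2/3.3
= 2.0982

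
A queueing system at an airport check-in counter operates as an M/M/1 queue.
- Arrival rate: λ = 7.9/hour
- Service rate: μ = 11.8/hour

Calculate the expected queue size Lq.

ρ = λ/μ = 7.9/11.8 = 0.6695
For M/M/1: Lq = λ²/(μ(μ-λ))
Lq = 62.41/(11.8 × 3.90)
Lq = 1.3561 passengers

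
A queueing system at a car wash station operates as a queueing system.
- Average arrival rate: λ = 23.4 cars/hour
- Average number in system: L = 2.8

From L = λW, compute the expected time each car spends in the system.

Little's Law: L = λW, so W = L/λ
W = 2.8/23.4 = 0.1197 hours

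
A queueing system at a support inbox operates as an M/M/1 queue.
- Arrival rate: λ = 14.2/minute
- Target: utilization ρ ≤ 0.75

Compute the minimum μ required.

ρ = λ/μ, so μ = λ/ρ
μ ≥ 14.2/0.75 = 18.9333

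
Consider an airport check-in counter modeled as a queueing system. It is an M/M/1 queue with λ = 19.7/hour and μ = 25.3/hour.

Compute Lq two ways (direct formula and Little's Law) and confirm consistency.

Method 1 (direct): Lq = λ²/(μ(μ-λ)) = 388.09/(25.3 × 5.60) = 2.7392

Method 2 (Little's Law):
W = 1/(μ-λ) = 1/5.60 = 0.1785714
Wq = W - 1/μ = 0.1785714 - 0.03952569 = 0.139046
Lq = λWq = 19.7 × 0.139046 = 2.7392 ✔ (matches Method 1)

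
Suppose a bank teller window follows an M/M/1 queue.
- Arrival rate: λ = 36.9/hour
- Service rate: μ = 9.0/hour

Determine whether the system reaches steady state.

Stability requires ρ = λ/(cμ) < 1
ρ = 36.9/(1 × 9.0) = 36.9/9.00 = 4.1000
Since 4.1000 ≥ 1, the system is UNSTABLE.
Queue grows without bound. Need μ > λ = 36.9.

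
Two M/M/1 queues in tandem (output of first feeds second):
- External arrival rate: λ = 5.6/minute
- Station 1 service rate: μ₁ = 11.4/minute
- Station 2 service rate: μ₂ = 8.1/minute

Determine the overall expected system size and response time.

By Jackson's theorem, each station behaves as independent M/M/1.
Station 1: ρ₁ = 5.6/11.4 = 0.4912, L₁ = ρ₁/(1-ρ₁) = λ/(μ₁-λ) = 5.6/5.80 = 0.9655
Station 2: ρ₂ = 5.6/8.1 = 0.6914, L₂ = ρ₂/(1-ρ₂) = λ/(μ₂-λ) = 5.6/2.50 = 2.2400
Total: L = L₁ + L₂ = 0.9655 + 2.2400 = 3.2055
W = L/λ = 3.2055/5.6 = 0.5724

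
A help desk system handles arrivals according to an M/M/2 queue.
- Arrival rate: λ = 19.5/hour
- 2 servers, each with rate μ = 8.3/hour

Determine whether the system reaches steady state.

Stability requires ρ = λ/(cμ) < 1
ρ = 19.5/(2 × 8.3) = 19.5/16.60 = 1.1747
Since 1.1747 ≥ 1, the system is UNSTABLE.
Need c > λ/μ = 19.5/8.3 = 2.35.
Minimum servers needed: c = 3.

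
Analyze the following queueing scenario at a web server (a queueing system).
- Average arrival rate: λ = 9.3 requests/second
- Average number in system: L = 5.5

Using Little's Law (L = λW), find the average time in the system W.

Little's Law: L = λW, so W = L/λ
W = 5.5/9.3 = 0.5914 seconds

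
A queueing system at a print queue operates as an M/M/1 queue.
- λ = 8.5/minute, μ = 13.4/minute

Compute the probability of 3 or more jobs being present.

ρ = λ/μ = 8.5/13.4 = 0.6343
P(N ≥ n) = ρⁿ
P(N ≥ 3) = 0.6343^3
P(N ≥ 3) = 0.2552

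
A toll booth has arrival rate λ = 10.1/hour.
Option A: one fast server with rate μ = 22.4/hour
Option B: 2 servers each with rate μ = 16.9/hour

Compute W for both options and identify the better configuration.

Option A: single server μ = 22.4 (M/M/1)
  ρ_A = 10.1/22.4 = 0.4509
  W_A = 1/(μ-λ) = 1/(22.4-10.1) = 1/12.30 = 0.08130

Option B: 2 servers μ = 16.9 (M/M/2)
  ρ_B = λ/(cμ) = 10.1/(2×16.9) = 0.2988
  Offered load a = λ/μ = cρ = 10.1/16.9 = 0.5976
  P₀ = [ Σₙ₌₀^1 aⁿ/n! + a^2/(2!(1-ρ)) ]⁻¹
  Σ = a^0/0! + a^1/1! = 1.0000 + 0.5976 = 1.5976
  a^2/(2!(1-ρ)) = 0.3572/(2 × 0.7012) = 0.2547
  P₀ = 1/(1.5976 + 0.2547) = 0.5399
  Lq = P₀·a^2·ρ / (2!(1-ρ)²) = 0.5399 × 0.3572 × 0.2988 / (2 × 0.4917) = 0.05860
  Wq_B = Lq/λ = 0.05860/10.1 = 0.005802
  W_B = Wq_B + 1/μ = 0.005802 + 0.05917 = 0.06497

Since W_B = 0.06497 < W_A = 0.08130, Option B (multiple servers) has the shorter time in system.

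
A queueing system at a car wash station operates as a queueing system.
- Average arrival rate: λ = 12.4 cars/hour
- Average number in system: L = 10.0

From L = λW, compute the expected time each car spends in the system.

Little's Law: L = λW, so W = L/λ
W = 10.0/12.4 = 0.8065 hours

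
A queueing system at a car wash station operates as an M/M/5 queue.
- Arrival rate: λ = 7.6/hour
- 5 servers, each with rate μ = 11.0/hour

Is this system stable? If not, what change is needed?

Stability requires ρ = λ/(cμ) < 1
ρ = 7.6/(5 × 11.0) = 7.6/55.00 = 0.1382
Since 0.1382 < 1, the system is STABLE.
The servers are busy 13.82% of the time.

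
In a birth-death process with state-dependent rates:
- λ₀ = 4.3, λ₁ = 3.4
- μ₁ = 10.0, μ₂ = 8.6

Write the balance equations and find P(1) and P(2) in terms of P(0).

Balance equations:
State 0: λ₀P₀ = μ₁P₁ → P₁ = (λ₀/μ₁)P₀ = (4.3/10.0)P₀ = 0.4300P₀
State 1: P₂ = (λ₀λ₁)/(μ₁μ₂)P₀ = (4.3×3.4)/(10.0×8.6)P₀ = 0.1700P₀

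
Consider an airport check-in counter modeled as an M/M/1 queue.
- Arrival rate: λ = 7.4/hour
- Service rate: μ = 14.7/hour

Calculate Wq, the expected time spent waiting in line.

First, compute utilization: ρ = λ/μ = 7.4/14.7 = 0.5034
For M/M/1: Wq = λ/(μ(μ-λ))
Wq = 7.4/(14.7 × (14.7-7.4))
Wq = 7.4/(14.7 × 7.30)
Wq = 0.06896 hours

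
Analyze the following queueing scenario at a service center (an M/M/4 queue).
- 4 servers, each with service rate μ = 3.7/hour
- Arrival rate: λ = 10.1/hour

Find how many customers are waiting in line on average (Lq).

Traffic intensity: ρ = λ/(cμ) = 10.1/(4×3.7) = 0.6824
Since ρ = 0.6824 < 1, system is stable.
Offered load a = λ/μ = cρ = 10.1/3.7 = 2.7297
P₀ = [ Σₙ₌₀^3 aⁿ/n! + a^4/(4!(1-ρ)) ]⁻¹
Σ = a^0/0! + a^1/1! + a^2/2! + a^3/3! = 1.0000 + 2.7297 + 3.7257 + 3.3901 = 10.8455
a^4/(4!(1-ρ)) = 55.5237/(24 × 0.31757) = 7.2850
P₀ = 1/(10.8455 + 7.2850) = 0.05516
Lq = P₀·a^4·ρ / (4!(1-ρ)²) = 0.055156 × 55.5237 × 0.68243 / (24 × 0.10085) = 0.8635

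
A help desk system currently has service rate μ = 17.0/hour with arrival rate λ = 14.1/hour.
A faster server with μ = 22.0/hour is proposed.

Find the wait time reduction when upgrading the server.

System 1: ρ₁ = 14.1/17.0 = 0.8294, W₁ = 1/(17.0-14.1) = 0.34483
System 2: ρ₂ = 14.1/22.0 = 0.6409, W₂ = 1/(22.0-14.1) = 0.12658
Improvement: (W₁-W₂)/W₁ = (0.34483-0.12658)/0.34483 = 63.29%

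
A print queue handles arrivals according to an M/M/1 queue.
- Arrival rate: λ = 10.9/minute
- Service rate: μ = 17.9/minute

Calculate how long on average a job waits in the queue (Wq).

First, compute utilization: ρ = λ/μ = 10.9/17.9 = 0.6089
For M/M/1: Wq = λ/(μ(μ-λ))
Wq = 10.9/(17.9 × (17.9-10.9))
Wq = 10.9/(17.9 × 7.00)
Wq = 0.08699 minutes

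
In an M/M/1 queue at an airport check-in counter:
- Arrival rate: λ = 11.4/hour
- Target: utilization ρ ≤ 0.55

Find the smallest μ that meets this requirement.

ρ = λ/μ, so μ = λ/ρ
μ ≥ 11.4/0.55 = 20.7273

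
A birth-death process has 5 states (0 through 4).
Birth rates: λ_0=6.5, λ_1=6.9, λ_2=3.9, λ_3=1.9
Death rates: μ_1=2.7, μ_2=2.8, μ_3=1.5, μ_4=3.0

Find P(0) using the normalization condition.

Ratios P(n)/P(0) = (λ₀···λₙ₋₁)/(μ₁···μₙ):
P(1)/P(0) = (6.5)/(2.7) = 2.40741
P(2)/P(0) = (6.5×6.9)/(2.7×2.8) = 5.93254
P(3)/P(0) = (6.5×6.9×3.9)/(2.7×2.8×1.5) = 15.4246
P(4)/P(0) = (6.5×6.9×3.9×1.9)/(2.7×2.8×1.5×3.0) = 9.76892

Normalization: ∑ P(n) = 1
P(0) × (1.00000 + 2.40741 + 5.93254 + 15.4246 + 9.76892) = 1
P(0) × 34.5335 = 1
P(0) = 1/34.5335 = 0.02896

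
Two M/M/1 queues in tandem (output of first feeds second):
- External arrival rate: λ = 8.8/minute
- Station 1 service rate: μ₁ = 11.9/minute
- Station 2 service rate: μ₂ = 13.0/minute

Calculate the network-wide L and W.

By Jackson's theorem, each station behaves as independent M/M/1.
Station 1: ρ₁ = 8.8/11.9 = 0.7395, L₁ = ρ₁/(1-ρ₁) = λ/(μ₁-λ) = 8.8/3.10 = 2.8387
Station 2: ρ₂ = 8.8/13.0 = 0.6769, L₂ = ρ₂/(1-ρ₂) = λ/(μ₂-λ) = 8.8/4.20 = 2.0952
Total: L = L₁ + L₂ = 2.8387 + 2.0952 = 4.9339
W = L/λ = 4.9339/8.8 = 0.5607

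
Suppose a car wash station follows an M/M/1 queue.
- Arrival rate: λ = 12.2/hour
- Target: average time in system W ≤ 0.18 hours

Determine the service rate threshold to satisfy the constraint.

For M/M/1: W = 1/(μ-λ)
Need W ≤ 0.18, so 1/(μ-λ) ≤ 0.18
μ - λ ≥ 1/0.18 = 5.5556
μ ≥ 12.2 + 5.5556 = 17.7556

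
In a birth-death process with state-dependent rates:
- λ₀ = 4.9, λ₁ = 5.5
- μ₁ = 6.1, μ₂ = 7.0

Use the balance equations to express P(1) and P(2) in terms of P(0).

Balance equations:
State 0: λ₀P₀ = μ₁P₁ → P₁ = (λ₀/μ₁)P₀ = (4.9/6.1)P₀ = 0.8033P₀
State 1: P₂ = (λ₀λ₁)/(μ₁μ₂)P₀ = (4.9×5.5)/(6.1×7.0)P₀ = 0.6311P₀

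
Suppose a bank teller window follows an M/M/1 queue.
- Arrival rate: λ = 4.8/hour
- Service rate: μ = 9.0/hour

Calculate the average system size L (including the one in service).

ρ = λ/μ = 4.8/9.0 = 0.5333
For M/M/1: L = λ/(μ-λ)
L = 4.8/(9.0-4.8) = 4.8/4.20
L = 1.1429 transactions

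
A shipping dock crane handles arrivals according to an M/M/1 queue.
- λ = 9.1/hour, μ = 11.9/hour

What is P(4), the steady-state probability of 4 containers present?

ρ = λ/μ = 9.1/11.9 = 0.7647
P(n) = (1-ρ)ρⁿ
P(4) = (1-0.7647) × 0.7647^4
P(4) = 0.23530 × 0.34195
P(4) = 0.08046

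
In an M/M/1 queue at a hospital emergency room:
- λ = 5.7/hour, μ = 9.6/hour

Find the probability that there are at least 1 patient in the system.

ρ = λ/μ = 5.7/9.6 = 0.5938
P(N ≥ n) = ρⁿ
P(N ≥ 1) = 0.5938^1
P(N ≥ 1) = 0.5938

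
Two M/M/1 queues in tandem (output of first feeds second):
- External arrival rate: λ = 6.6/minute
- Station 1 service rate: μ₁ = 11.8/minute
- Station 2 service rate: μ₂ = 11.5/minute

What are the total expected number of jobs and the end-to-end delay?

By Jackson's theorem, each station behaves as independent M/M/1.
Station 1: ρ₁ = 6.6/11.8 = 0.5593, L₁ = ρ₁/(1-ρ₁) = λ/(μ₁-λ) = 6.6/5.20 = 1.26923
Station 2: ρ₂ = 6.6/11.5 = 0.5739, L₂ = ρ₂/(1-ρ₂) = λ/(μ₂-λ) = 6.6/4.90 = 1.34694
Total: L = L₁ + L₂ = 1.26923 + 1.34694 = 2.6162
W = L/λ = 2.6162/6.6 = 0.3964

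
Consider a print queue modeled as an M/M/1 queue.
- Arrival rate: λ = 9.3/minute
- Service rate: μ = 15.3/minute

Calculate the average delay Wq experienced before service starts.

First, compute utilization: ρ = λ/μ = 9.3/15.3 = 0.6078
For M/M/1: Wq = λ/(μ(μ-λ))
Wq = 9.3/(15.3 × (15.3-9.3))
Wq = 9.3/(15.3 × 6.00)
Wq = 0.1013 minutes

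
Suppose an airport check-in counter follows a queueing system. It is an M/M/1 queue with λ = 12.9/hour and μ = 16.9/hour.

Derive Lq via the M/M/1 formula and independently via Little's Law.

Method 1 (direct): Lq = λ²/(μ(μ-λ)) = 166.41/(16.9 × 4.00) = 2.4617

Method 2 (Little's Law):
W = 1/(μ-λ) = 1/4.00 = 0.2500
Wq = W - 1/μ = 0.2500 - 0.05917 = 0.19083
Lq = λWq = 12.9 × 0.19083 = 2.4617 ✔ (matches Method 1)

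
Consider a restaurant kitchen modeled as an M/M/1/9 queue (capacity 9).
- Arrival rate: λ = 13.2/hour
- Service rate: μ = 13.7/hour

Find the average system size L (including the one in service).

ρ = λ/μ = 13.2/13.7 = 0.9635
P₀ = (1-ρ)/(1-ρ^(K+1)) = (1-0.9635)/(1-0.9635^10) = 0.036500/0.31053 = 0.1175
P_K = P₀×ρ^K = 0.11754 × 0.9635^9 = 0.11754 × 0.71559 = 0.08411
L = ρ[1 - (K+1)ρ^K + Kρ^(K+1)] / [(1-ρ)(1-ρ^(K+1))]
L = 0.9635 × (1 - 10×0.715592 + 9×0.689473) / ((1 - 0.9635) × (1 - 0.689473)) = 4.1940 orders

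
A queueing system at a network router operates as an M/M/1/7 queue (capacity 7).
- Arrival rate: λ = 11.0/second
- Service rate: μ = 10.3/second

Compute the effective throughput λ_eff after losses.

ρ = λ/μ = 11.0/10.3 = 1.06796
P₀ = (1-ρ)/(1-ρ^(K+1)) = (1-1.06796)/(1-1.06796^8) = -0.067960/-0.69215 = 0.09819
P_K = P₀×ρ^K = 0.09819 × 1.06796^7 = 0.09819 × 1.5845 = 0.1556
λ_eff = λ(1-P_K) = 11.0 × (1 - 0.15557) = 11.0 × 0.84443 = 9.2887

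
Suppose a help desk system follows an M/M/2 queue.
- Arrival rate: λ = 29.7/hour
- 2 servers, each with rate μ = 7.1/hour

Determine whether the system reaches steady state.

Stability requires ρ = λ/(cμ) < 1
ρ = 29.7/(2 × 7.1) = 29.7/14.20 = 2.0915
Since 2.0915 ≥ 1, the system is UNSTABLE.
Need c > λ/μ = 29.7/7.1 = 4.18.
Minimum servers needed: c = 5.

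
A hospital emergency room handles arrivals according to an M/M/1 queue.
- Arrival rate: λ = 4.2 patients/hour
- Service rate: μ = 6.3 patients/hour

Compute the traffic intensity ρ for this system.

Server utilization: ρ = λ/μ
ρ = 4.2/6.3 = 0.6667
The server is busy 66.67% of the time.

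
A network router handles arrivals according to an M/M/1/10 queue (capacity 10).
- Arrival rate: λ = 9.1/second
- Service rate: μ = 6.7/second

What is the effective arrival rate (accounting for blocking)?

ρ = λ/μ = 9.1/6.7 = 1.35821
P₀ = (1-ρ)/(1-ρ^(K+1)) = (1-1.35821)/(1-1.35821^11) = -0.3582/-28.0159 = 0.01279
P_K = P₀×ρ^K = 0.01279 × 1.35821^10 = 0.01279 × 21.3633 = 0.2732
λ_eff = λ(1-P_K) = 9.1 × (1 - 0.27315) = 9.1 × 0.72685 = 6.6143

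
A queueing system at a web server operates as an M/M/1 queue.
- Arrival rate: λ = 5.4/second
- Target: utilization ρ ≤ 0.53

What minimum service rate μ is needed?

ρ = λ/μ, so μ = λ/ρ
μ ≥ 5.4/0.53 = 10.1887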